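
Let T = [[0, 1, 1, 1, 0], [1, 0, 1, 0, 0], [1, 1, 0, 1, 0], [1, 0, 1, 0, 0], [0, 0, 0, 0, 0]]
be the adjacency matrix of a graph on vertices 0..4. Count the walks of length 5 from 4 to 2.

0

The number of length-5 walks from vertex 4 to vertex 2 is entry (4,2) of T⁵, where T is the adjacency matrix.
T² = [[3, 1, 2, 1, 0], [1, 2, 1, 2, 0], [2, 1, 3, 1, 0], [1, 2, 1, 2, 0], [0, 0, 0, 0, 0]]
T³ = [[4, 5, 5, 5, 0], [5, 2, 5, 2, 0], [5, 5, 4, 5, 0], [5, 2, 5, 2, 0], [0, 0, 0, 0, 0]]
T⁴ = [[15, 9, 14, 9, 0], [9, 10, 9, 10, 0], [14, 9, 15, 9, 0], [9, 10, 9, 10, 0], [0, 0, 0, 0, 0]]
T⁵ = [[32, 29, 33, 29, 0], [29, 18, 29, 18, 0], [33, 29, 32, 29, 0], [29, 18, 29, 18, 0], [0, 0, 0, 0, 0]]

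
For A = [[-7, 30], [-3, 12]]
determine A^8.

[[-56489, 189150], [-18915, 63306]]

tr A = 5 and det A = 6, so the characteristic polynomial is λ² − (5)λ + (6) with roots 2 and 3.
Eigenvectors give P = [[10, -3], [3, -1]] with P⁻¹ = [[1, -3], [3, -10]], and A = P·diag(2, 3)·P⁻¹.
Then A^8 = P·diag(256, 6561)·P⁻¹ = [[2560, -19683], [768, -6561]] · [[1, -3], [3, -10]] = [[-56489, 189150], [-18915, 63306]].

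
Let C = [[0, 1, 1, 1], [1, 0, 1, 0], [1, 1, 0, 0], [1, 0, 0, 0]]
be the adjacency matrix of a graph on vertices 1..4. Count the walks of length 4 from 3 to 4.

The number of length-4 walks from vertex 3 to vertex 4 is entry (3,4) of C⁴, where C is the adjacency matrix.
C² = [[3, 1, 1, 0], [1, 2, 1, 1], [1, 1, 2, 1], [0, 1, 1, 1]]
C³ = [[2, 4, 4, 3], [4, 2, 3, 1], [4, 3, 2, 1], [3, 1, 1, 0]]
C⁴ = [[11, 6, 6, 2], [6, 7, 6, 4], [6, 6, 7, 4], [2, 4, 4, 3]]

4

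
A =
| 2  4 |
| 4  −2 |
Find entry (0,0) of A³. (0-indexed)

40

A² = [[20, 0], [0, 20]]
A³ = [[40, 80], [80, −40]]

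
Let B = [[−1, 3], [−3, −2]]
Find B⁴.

B² = [[−8, −9], [9, −5]]
B³ = [[35, −6], [6, 37]]
B⁴ = [[−17, 117], [−117, −56]]

[[−17, 117], [−117, −56]]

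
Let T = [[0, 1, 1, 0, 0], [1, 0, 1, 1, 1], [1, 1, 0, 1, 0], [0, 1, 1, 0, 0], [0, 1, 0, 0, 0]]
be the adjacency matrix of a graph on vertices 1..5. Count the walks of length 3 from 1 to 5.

1

The number of length-3 walks from vertex 1 to vertex 5 is entry (1,5) of T³, where T is the adjacency matrix.
T² = [[2, 1, 1, 2, 1], [1, 4, 2, 1, 0], [1, 2, 3, 1, 1], [2, 1, 1, 2, 1], [1, 0, 1, 1, 1]]
T³ = [[2, 6, 5, 2, 1], [6, 4, 6, 6, 4], [5, 6, 4, 5, 2], [2, 6, 5, 2, 1], [1, 4, 2, 1, 0]]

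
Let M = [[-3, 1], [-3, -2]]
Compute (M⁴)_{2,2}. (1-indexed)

-74

M² = [[6, -5], [15, 1]]
M³ = [[-3, 16], [-48, 13]]
M⁴ = [[-39, -35], [105, -74]]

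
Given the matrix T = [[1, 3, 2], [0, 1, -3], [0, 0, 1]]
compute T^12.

T = I + N where N = [[0, 3, 2], [0, 0, -3], [0, 0, 0]] is strictly upper-triangular, so N^3 = 0.
(I + N)^12 = I + 12·N + 66·N^2 = [[1, 36, -570], [0, 1, -36], [0, 0, 1]].

[[1, 36, -570], [0, 1, -36], [0, 0, 1]]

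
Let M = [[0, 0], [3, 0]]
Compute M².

[[0, 0], [0, 0]]

M is strictly triangular, hence nilpotent: M² = 0, so M² = 0.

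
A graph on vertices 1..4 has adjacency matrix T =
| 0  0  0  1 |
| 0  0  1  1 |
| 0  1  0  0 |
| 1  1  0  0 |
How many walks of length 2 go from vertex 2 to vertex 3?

The number of length-2 walks from vertex 2 to vertex 3 is entry (2,3) of T^2, where T is the adjacency matrix.
T^2 = [[1, 1, 0, 0], [1, 2, 0, 0], [0, 0, 1, 1], [0, 0, 1, 2]]

0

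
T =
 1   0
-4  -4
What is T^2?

[[1, 0], [12, 16]]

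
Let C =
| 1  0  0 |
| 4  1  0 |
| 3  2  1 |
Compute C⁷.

[[1, 0, 0], [28, 1, 0], [189, 14, 1]]

C = I + N where N = [[0, 0, 0], [4, 0, 0], [3, 2, 0]] is strictly lower-triangular, so N³ = 0.
(I + N)⁷ = I + 7·N + 21·N² = [[1, 0, 0], [28, 1, 0], [189, 14, 1]].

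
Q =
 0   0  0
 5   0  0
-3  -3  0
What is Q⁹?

Q is strictly triangular, hence nilpotent: Q³ = 0, so Q⁹ = 0.

[[0, 0, 0], [0, 0, 0], [0, 0, 0]]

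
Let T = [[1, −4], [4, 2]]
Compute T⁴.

T² = [[−15, −12], [12, −12]]
T³ = [[−63, 36], [−36, −72]]
T⁴ = [[81, 324], [−324, 0]]

[[81, 324], [−324, 0]]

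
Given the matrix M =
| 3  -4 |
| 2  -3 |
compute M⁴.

M² = I (check: tr M = 0 and det M = -1), so M⁴ = I since 4 is even.

[[1, 0], [0, 1]]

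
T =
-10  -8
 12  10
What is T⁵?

tr T = 0 and det T = -4, so the characteristic polynomial is λ² − (0)λ + (-4) with roots -2 and 2.
Eigenvectors give P = [[-1, -2], [1, 3]] with P⁻¹ = [[-3, -2], [1, 1]], and T = P·diag(-2, 2)·P⁻¹.
Then T⁵ = P·diag(-32, 32)·P⁻¹ = [[32, -64], [-32, 96]] · [[-3, -2], [1, 1]] = [[-160, -128], [192, 160]].

[[-160, -128], [192, 160]]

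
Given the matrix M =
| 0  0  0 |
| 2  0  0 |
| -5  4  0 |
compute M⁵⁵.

[[0, 0, 0], [0, 0, 0], [0, 0, 0]]

M is strictly triangular, hence nilpotent: M³ = 0, so M⁵⁵ = 0.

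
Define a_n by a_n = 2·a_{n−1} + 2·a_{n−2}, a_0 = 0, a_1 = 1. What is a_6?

120

With companion matrix C = [[2, 2], [1, 0]], [a_n, a_{n−1}]ᵀ = C·[a_{n−1}, a_{n−2}]ᵀ, so [a_6, a_5]ᵀ = C⁵·[a_1, a_0]ᵀ.
C⁵ = [[120, 88], [44, 32]], giving [a_6, a_5]ᵀ = [[120], [44]].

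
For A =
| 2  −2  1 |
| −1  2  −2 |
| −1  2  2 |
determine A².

[[5, −6, 8], [−2, 2, −9], [−6, 10, −1]]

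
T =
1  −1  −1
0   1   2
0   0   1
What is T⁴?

T = I + N where N = [[0, −1, −1], [0, 0, 2], [0, 0, 0]] is strictly upper-triangular, so N³ = 0.
(I + N)⁴ = I + 4·N + 6·N² = [[1, −4, −16], [0, 1, 8], [0, 0, 1]].

[[1, −4, −16], [0, 1, 8], [0, 0, 1]]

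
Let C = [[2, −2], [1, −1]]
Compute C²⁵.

C² = C (a projection; rank 1, trace 1), so C²⁵ = C.

[[2, −2], [1, −1]]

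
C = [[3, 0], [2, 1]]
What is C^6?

tr C = 4 and det C = 3, so the characteristic polynomial is λ² − (4)λ + (3) with roots 3 and 1.
Eigenvectors give P = [[−1, 0], [−1, 1]] with P⁻¹ = [[−1, 0], [−1, 1]], and C = P·diag(3, 1)·P⁻¹.
Then C^6 = P·diag(729, 1)·P⁻¹ = [[−729, 0], [−729, 1]] · [[−1, 0], [−1, 1]] = [[729, 0], [728, 1]].

[[729, 0], [728, 1]]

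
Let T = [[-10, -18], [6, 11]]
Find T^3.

[[-28, -54], [18, 35]]

tr T = 1 and det T = -2, so the characteristic polynomial is λ² − (1)λ + (-2) with roots 2 and -1.
Eigenvectors give P = [[-3, -2], [2, 1]] with P⁻¹ = [[1, 2], [-2, -3]], and T = P·diag(2, -1)·P⁻¹.
Then T^3 = P·diag(8, -1)·P⁻¹ = [[-24, 2], [16, -1]] · [[1, 2], [-2, -3]] = [[-28, -54], [18, 35]].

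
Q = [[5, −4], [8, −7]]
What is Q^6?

[[−727, 728], [−1456, 1457]]

tr Q = −2 and det Q = −3, so the characteristic polynomial is λ² − (−2)λ + (−3) with roots 1 and −3.
Eigenvectors give P = [[−1, −1], [−1, −2]] with P⁻¹ = [[−2, 1], [1, −1]], and Q = P·diag(1, −3)·P⁻¹.
Then Q^6 = P·diag(1, 729)·P⁻¹ = [[−1, −729], [−1, −1458]] · [[−2, 1], [1, −1]] = [[−727, 728], [−1456, 1457]].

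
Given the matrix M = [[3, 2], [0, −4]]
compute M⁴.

[[81, −50], [0, 256]]

M² = [[9, −2], [0, 16]]
M³ = [[27, 26], [0, −64]]
M⁴ = [[81, −50], [0, 256]]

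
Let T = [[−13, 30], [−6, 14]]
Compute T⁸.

[[−1019, 2550], [−510, 1276]]

tr T = 1 and det T = −2, so the characteristic polynomial is λ² − (1)λ + (−2) with roots 2 and −1.
Eigenvectors give P = [[2, 5], [1, 2]] with P⁻¹ = [[−2, 5], [1, −2]], and T = P·diag(2, −1)·P⁻¹.
Then T⁸ = P·diag(256, 1)·P⁻¹ = [[512, 5], [256, 2]] · [[−2, 5], [1, −2]] = [[−1019, 2550], [−510, 1276]].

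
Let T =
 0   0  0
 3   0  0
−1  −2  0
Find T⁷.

T is strictly triangular, hence nilpotent: T³ = 0, so T⁷ = 0.

[[0, 0, 0], [0, 0, 0], [0, 0, 0]]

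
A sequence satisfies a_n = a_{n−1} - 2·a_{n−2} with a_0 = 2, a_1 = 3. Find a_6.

19

With companion matrix B = [[1, -2], [1, 0]], [a_n, a_{n−1}]ᵀ = B·[a_{n−1}, a_{n−2}]ᵀ, so [a_6, a_5]ᵀ = B⁵·[a_1, a_0]ᵀ.
B⁵ = [[5, 2], [-1, 6]], giving [a_6, a_5]ᵀ = [[19], [9]].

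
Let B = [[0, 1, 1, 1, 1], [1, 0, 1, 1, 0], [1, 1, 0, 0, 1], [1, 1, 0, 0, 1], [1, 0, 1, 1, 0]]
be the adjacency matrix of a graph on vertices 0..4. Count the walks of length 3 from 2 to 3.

The number of length-3 walks from vertex 2 to vertex 3 is entry (2,3) of B³, where B is the adjacency matrix.
B² = [[4, 2, 2, 2, 2], [2, 3, 1, 1, 3], [2, 1, 3, 3, 1], [2, 1, 3, 3, 1], [2, 3, 1, 1, 3]]
B³ = [[8, 8, 8, 8, 8], [8, 4, 8, 8, 4], [8, 8, 4, 4, 8], [8, 8, 4, 4, 8], [8, 4, 8, 8, 4]]

4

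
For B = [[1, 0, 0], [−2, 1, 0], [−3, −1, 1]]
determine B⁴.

[[1, 0, 0], [−8, 1, 0], [0, −4, 1]]

B = I + N where N = [[0, 0, 0], [−2, 0, 0], [−3, −1, 0]] is strictly lower-triangular, so N³ = 0.
(I + N)⁴ = I + 4·N + 6·N² = [[1, 0, 0], [−8, 1, 0], [0, −4, 1]].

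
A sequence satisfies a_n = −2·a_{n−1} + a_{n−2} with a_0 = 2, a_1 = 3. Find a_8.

With companion matrix M = [[−2, 1], [1, 0]], [a_n, a_{n−1}]ᵀ = M·[a_{n−1}, a_{n−2}]ᵀ, so [a_8, a_7]ᵀ = M^7·[a_1, a_0]ᵀ.
M^7 = [[−408, 169], [169, −70]], giving [a_8, a_7]ᵀ = [[−886], [367]].

−886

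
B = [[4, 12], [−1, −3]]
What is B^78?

[[4, 12], [−1, −3]]

B² = B (a projection; rank 1, trace 1), so B^78 = B.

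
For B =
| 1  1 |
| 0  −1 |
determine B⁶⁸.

[[1, 0], [0, 1]]

B² = I (check: tr B = 0 and det B = −1), so B⁶⁸ = I since 68 is even.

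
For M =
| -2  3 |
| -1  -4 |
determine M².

[[1, -18], [6, 13]]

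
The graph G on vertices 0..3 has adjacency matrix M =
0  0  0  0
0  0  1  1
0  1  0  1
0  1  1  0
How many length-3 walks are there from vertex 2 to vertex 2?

The number of length-3 walks from vertex 2 to vertex 2 is entry (2,2) of M³, where M is the adjacency matrix.
M² = [[0, 0, 0, 0], [0, 2, 1, 1], [0, 1, 2, 1], [0, 1, 1, 2]]
M³ = [[0, 0, 0, 0], [0, 2, 3, 3], [0, 3, 2, 3], [0, 3, 3, 2]]

2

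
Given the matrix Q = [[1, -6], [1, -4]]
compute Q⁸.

[[-509, 1530], [-255, 766]]

tr Q = -3 and det Q = 2, so the characteristic polynomial is λ² − (-3)λ + (2) with roots -2 and -1.
Eigenvectors give P = [[-2, -3], [-1, -1]] with P⁻¹ = [[1, -3], [-1, 2]], and Q = P·diag(-2, -1)·P⁻¹.
Then Q⁸ = P·diag(256, 1)·P⁻¹ = [[-512, -3], [-256, -1]] · [[1, -3], [-1, 2]] = [[-509, 1530], [-255, 766]].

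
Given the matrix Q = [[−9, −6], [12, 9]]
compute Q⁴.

[[81, 0], [0, 81]]

tr Q = 0 and det Q = −9, so the characteristic polynomial is λ² − (0)λ + (−9) with roots −3 and 3.
Eigenvectors give P = [[−1, −1], [1, 2]] with P⁻¹ = [[−2, −1], [1, 1]], and Q = P·diag(−3, 3)·P⁻¹.
Then Q⁴ = P·diag(81, 81)·P⁻¹ = [[−81, −81], [81, 162]] · [[−2, −1], [1, 1]] = [[81, 0], [0, 81]].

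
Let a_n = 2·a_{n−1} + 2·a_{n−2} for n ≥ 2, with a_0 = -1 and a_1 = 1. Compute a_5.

With companion matrix M = [[2, 2], [1, 0]], [a_n, a_{n−1}]ᵀ = M·[a_{n−1}, a_{n−2}]ᵀ, so [a_5, a_4]ᵀ = M⁴·[a_1, a_0]ᵀ.
M⁴ = [[44, 32], [16, 12]], giving [a_5, a_4]ᵀ = [[12], [4]].

12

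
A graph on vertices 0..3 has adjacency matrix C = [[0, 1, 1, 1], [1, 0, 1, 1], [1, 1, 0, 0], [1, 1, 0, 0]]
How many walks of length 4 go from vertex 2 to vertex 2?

The number of length-4 walks from vertex 2 to vertex 2 is entry (2,2) of C^4, where C is the adjacency matrix.
C^2 = [[3, 2, 1, 1], [2, 3, 1, 1], [1, 1, 2, 2], [1, 1, 2, 2]]
C^3 = [[4, 5, 5, 5], [5, 4, 5, 5], [5, 5, 2, 2], [5, 5, 2, 2]]
C^4 = [[15, 14, 9, 9], [14, 15, 9, 9], [9, 9, 10, 10], [9, 9, 10, 10]]

10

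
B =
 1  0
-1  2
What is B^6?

[[1, 0], [-63, 64]]

tr B = 3 and det B = 2, so the characteristic polynomial is λ² − (3)λ + (2) with roots 1 and 2.
Eigenvectors give P = [[1, 0], [1, -1]] with P⁻¹ = [[1, 0], [1, -1]], and B = P·diag(1, 2)·P⁻¹.
Then B^6 = P·diag(1, 64)·P⁻¹ = [[1, 0], [1, -64]] · [[1, 0], [1, -1]] = [[1, 0], [-63, 64]].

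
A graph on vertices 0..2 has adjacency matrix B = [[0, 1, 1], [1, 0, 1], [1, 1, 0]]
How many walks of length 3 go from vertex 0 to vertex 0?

The number of length-3 walks from vertex 0 to vertex 0 is entry (0,0) of B^3, where B is the adjacency matrix.
B^2 = [[2, 1, 1], [1, 2, 1], [1, 1, 2]]
B^3 = [[2, 3, 3], [3, 2, 3], [3, 3, 2]]

2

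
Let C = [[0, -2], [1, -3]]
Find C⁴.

tr C = -3 and det C = 2, so the characteristic polynomial is λ² − (-3)λ + (2) with roots -1 and -2.
Eigenvectors give P = [[-2, -1], [-1, -1]] with P⁻¹ = [[-1, 1], [1, -2]], and C = P·diag(-1, -2)·P⁻¹.
Then C⁴ = P·diag(1, 16)·P⁻¹ = [[-2, -16], [-1, -16]] · [[-1, 1], [1, -2]] = [[-14, 30], [-15, 31]].

[[-14, 30], [-15, 31]]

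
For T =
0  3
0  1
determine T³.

T² = [[0, 3], [0, 1]]
T³ = [[0, 3], [0, 1]]

[[0, 3], [0, 1]]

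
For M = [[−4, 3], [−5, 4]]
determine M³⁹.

M² = I (check: tr M = 0 and det M = −1), so M³⁹ = M since 39 is odd.

[[−4, 3], [−5, 4]]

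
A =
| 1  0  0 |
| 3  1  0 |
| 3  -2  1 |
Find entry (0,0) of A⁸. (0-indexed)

A = I + N where N = [[0, 0, 0], [3, 0, 0], [3, -2, 0]] is strictly lower-triangular, so N³ = 0.
(I + N)⁸ = I + 8·N + 28·N² = [[1, 0, 0], [24, 1, 0], [-144, -16, 1]].

1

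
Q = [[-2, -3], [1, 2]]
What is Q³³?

[[-2, -3], [1, 2]]

Q² = I (check: tr Q = 0 and det Q = -1), so Q³³ = Q since 33 is odd.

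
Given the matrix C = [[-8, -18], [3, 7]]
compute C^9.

tr C = -1 and det C = -2, so the characteristic polynomial is λ² − (-1)λ + (-2) with roots 1 and -2.
Eigenvectors give P = [[-2, -3], [1, 1]] with P⁻¹ = [[1, 3], [-1, -2]], and C = P·diag(1, -2)·P⁻¹.
Then C^9 = P·diag(1, -512)·P⁻¹ = [[-2, 1536], [1, -512]] · [[1, 3], [-1, -2]] = [[-1538, -3078], [513, 1027]].

[[-1538, -3078], [513, 1027]]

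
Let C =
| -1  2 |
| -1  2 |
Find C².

C² = C (a projection; rank 1, trace 1), so C² = C.

[[-1, 2], [-1, 2]]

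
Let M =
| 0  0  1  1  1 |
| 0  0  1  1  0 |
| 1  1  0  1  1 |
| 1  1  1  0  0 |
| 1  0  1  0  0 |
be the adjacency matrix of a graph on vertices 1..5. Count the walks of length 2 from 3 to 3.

4

The number of length-2 walks from vertex 3 to vertex 3 is entry (3,3) of M², where M is the adjacency matrix.
M² = [[3, 2, 2, 1, 1], [2, 2, 1, 1, 1], [2, 1, 4, 2, 1], [1, 1, 2, 3, 2], [1, 1, 1, 2, 2]]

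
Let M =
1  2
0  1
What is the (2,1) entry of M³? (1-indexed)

0

M = I + N where N = [[0, 2], [0, 0]] is strictly upper-triangular, so N² = 0.
(I + N)³ = I + 3·N = [[1, 6], [0, 1]].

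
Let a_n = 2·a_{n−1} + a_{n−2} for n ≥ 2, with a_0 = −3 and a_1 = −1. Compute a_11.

With companion matrix T = [[2, 1], [1, 0]], [a_n, a_{n−1}]ᵀ = T·[a_{n−1}, a_{n−2}]ᵀ, so [a_11, a_10]ᵀ = T¹⁰·[a_1, a_0]ᵀ.
T¹⁰ = [[5741, 2378], [2378, 985]], giving [a_11, a_10]ᵀ = [[−12875], [−5333]].

−12875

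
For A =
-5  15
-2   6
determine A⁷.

[[-5, 15], [-2, 6]]

A² = A (a projection; rank 1, trace 1), so A⁷ = A.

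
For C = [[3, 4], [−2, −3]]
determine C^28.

C² = I (check: tr C = 0 and det C = −1), so C^28 = I since 28 is even.

[[1, 0], [0, 1]]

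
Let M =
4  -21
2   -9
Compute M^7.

tr M = -5 and det M = 6, so the characteristic polynomial is λ² − (-5)λ + (6) with roots -2 and -3.
Eigenvectors give P = [[-7, 3], [-2, 1]] with P⁻¹ = [[-1, 3], [-2, 7]], and M = P·diag(-2, -3)·P⁻¹.
Then M^7 = P·diag(-128, -2187)·P⁻¹ = [[896, -6561], [256, -2187]] · [[-1, 3], [-2, 7]] = [[12226, -43239], [4118, -14541]].

[[12226, -43239], [4118, -14541]]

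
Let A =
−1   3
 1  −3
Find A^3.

A^2 = [[4, −12], [−4, 12]]
A^3 = [[−16, 48], [16, −48]]

[[−16, 48], [16, −48]]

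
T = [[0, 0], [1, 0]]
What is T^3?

[[0, 0], [0, 0]]

T is strictly triangular, hence nilpotent: T^2 = 0, so T^3 = 0.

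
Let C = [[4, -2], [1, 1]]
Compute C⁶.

[[1394, -1330], [665, -601]]

tr C = 5 and det C = 6, so the characteristic polynomial is λ² − (5)λ + (6) with roots 3 and 2.
Eigenvectors give P = [[2, -1], [1, -1]] with P⁻¹ = [[1, -1], [1, -2]], and C = P·diag(3, 2)·P⁻¹.
Then C⁶ = P·diag(729, 64)·P⁻¹ = [[1458, -64], [729, -64]] · [[1, -1], [1, -2]] = [[1394, -1330], [665, -601]].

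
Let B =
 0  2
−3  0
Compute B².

[[−6, 0], [0, −6]]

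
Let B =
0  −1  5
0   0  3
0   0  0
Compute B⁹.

[[0, 0, 0], [0, 0, 0], [0, 0, 0]]

B is strictly triangular, hence nilpotent: B³ = 0, so B⁹ = 0.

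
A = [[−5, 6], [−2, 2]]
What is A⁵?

tr A = −3 and det A = 2, so the characteristic polynomial is λ² − (−3)λ + (2) with roots −2 and −1.
Eigenvectors give P = [[−2, −3], [−1, −2]] with P⁻¹ = [[−2, 3], [1, −2]], and A = P·diag(−2, −1)·P⁻¹.
Then A⁵ = P·diag(−32, −1)·P⁻¹ = [[64, 3], [32, 2]] · [[−2, 3], [1, −2]] = [[−125, 186], [−62, 92]].

[[−125, 186], [−62, 92]]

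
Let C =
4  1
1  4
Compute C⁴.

[[353, 272], [272, 353]]

C² = [[17, 8], [8, 17]]
C³ = [[76, 49], [49, 76]]
C⁴ = [[353, 272], [272, 353]]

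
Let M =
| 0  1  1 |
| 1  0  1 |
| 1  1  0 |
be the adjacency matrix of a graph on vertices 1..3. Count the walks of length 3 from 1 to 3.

The number of length-3 walks from vertex 1 to vertex 3 is entry (1,3) of M³, where M is the adjacency matrix.
M² = [[2, 1, 1], [1, 2, 1], [1, 1, 2]]
M³ = [[2, 3, 3], [3, 2, 3], [3, 3, 2]]

3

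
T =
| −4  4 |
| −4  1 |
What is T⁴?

[[−144, 180], [−180, 81]]

T² = [[0, −12], [12, −15]]
T³ = [[48, −12], [12, 33]]
T⁴ = [[−144, 180], [−180, 81]]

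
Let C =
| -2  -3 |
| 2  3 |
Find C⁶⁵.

[[-2, -3], [2, 3]]

C² = C (a projection; rank 1, trace 1), so C⁶⁵ = C.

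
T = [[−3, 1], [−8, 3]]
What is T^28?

T² = I (check: tr T = 0 and det T = −1), so T^28 = I since 28 is even.

[[1, 0], [0, 1]]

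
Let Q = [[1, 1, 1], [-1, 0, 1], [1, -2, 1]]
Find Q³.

Q² = [[1, -1, 3], [0, -3, 0], [4, -1, 0]]
Q³ = [[5, -5, 3], [3, 0, -3], [5, 4, 3]]

[[5, -5, 3], [3, 0, -3], [5, 4, 3]]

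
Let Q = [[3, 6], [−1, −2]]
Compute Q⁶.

Q² = Q (a projection; rank 1, trace 1), so Q⁶ = Q.

[[3, 6], [−1, −2]]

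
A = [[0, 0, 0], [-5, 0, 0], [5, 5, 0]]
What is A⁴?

[[0, 0, 0], [0, 0, 0], [0, 0, 0]]

A is strictly triangular, hence nilpotent: A³ = 0, so A⁴ = 0.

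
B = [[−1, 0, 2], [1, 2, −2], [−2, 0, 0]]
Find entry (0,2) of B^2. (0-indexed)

−2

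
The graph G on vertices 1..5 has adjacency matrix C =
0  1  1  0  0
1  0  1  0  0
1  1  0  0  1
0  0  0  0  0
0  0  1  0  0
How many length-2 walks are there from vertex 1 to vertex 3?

1

The number of length-2 walks from vertex 1 to vertex 3 is entry (1,3) of C², where C is the adjacency matrix.
C² = [[2, 1, 1, 0, 1], [1, 2, 1, 0, 1], [1, 1, 3, 0, 0], [0, 0, 0, 0, 0], [1, 1, 0, 0, 1]]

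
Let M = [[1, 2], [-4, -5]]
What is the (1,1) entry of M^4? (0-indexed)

tr M = -4 and det M = 3, so the characteristic polynomial is λ² − (-4)λ + (3) with roots -3 and -1.
Eigenvectors give P = [[-1, -1], [2, 1]] with P⁻¹ = [[1, 1], [-2, -1]], and M = P·diag(-3, -1)·P⁻¹.
Then M^4 = P·diag(81, 1)·P⁻¹ = [[-81, -1], [162, 1]] · [[1, 1], [-2, -1]] = [[-79, -80], [160, 161]].

161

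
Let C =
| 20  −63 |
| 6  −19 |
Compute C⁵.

[[230, −693], [66, −199]]

tr C = 1 and det C = −2, so the characteristic polynomial is λ² − (1)λ + (−2) with roots 2 and −1.
Eigenvectors give P = [[7, −3], [2, −1]] with P⁻¹ = [[1, −3], [2, −7]], and C = P·diag(2, −1)·P⁻¹.
Then C⁵ = P·diag(32, −1)·P⁻¹ = [[224, 3], [64, 1]] · [[1, −3], [2, −7]] = [[230, −693], [66, −199]].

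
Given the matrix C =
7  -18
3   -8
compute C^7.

[[259, -774], [129, -386]]

tr C = -1 and det C = -2, so the characteristic polynomial is λ² − (-1)λ + (-2) with roots 1 and -2.
Eigenvectors give P = [[3, 2], [1, 1]] with P⁻¹ = [[1, -2], [-1, 3]], and C = P·diag(1, -2)·P⁻¹.
Then C^7 = P·diag(1, -128)·P⁻¹ = [[3, -256], [1, -128]] · [[1, -2], [-1, 3]] = [[259, -774], [129, -386]].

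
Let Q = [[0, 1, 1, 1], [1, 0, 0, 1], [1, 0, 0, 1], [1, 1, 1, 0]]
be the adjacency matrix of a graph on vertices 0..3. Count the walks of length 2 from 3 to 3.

3

The number of length-2 walks from vertex 3 to vertex 3 is entry (3,3) of Q², where Q is the adjacency matrix.
Q² = [[3, 1, 1, 2], [1, 2, 2, 1], [1, 2, 2, 1], [2, 1, 1, 3]]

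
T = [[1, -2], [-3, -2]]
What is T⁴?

[[55, 34], [51, 106]]

T² = [[7, 2], [3, 10]]
T³ = [[1, -18], [-27, -26]]
T⁴ = [[55, 34], [51, 106]]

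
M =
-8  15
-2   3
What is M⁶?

tr M = -5 and det M = 6, so the characteristic polynomial is λ² − (-5)λ + (6) with roots -3 and -2.
Eigenvectors give P = [[3, 5], [1, 2]] with P⁻¹ = [[2, -5], [-1, 3]], and M = P·diag(-3, -2)·P⁻¹.
Then M⁶ = P·diag(729, 64)·P⁻¹ = [[2187, 320], [729, 128]] · [[2, -5], [-1, 3]] = [[4054, -9975], [1330, -3261]].

[[4054, -9975], [1330, -3261]]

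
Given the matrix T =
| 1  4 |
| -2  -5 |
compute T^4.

tr T = -4 and det T = 3, so the characteristic polynomial is λ² − (-4)λ + (3) with roots -1 and -3.
Eigenvectors give P = [[-2, 1], [1, -1]] with P⁻¹ = [[-1, -1], [-1, -2]], and T = P·diag(-1, -3)·P⁻¹.
Then T^4 = P·diag(1, 81)·P⁻¹ = [[-2, 81], [1, -81]] · [[-1, -1], [-1, -2]] = [[-79, -160], [80, 161]].

[[-79, -160], [80, 161]]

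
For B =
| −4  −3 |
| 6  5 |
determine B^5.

tr B = 1 and det B = −2, so the characteristic polynomial is λ² − (1)λ + (−2) with roots −1 and 2.
Eigenvectors give P = [[−1, −1], [1, 2]] with P⁻¹ = [[−2, −1], [1, 1]], and B = P·diag(−1, 2)·P⁻¹.
Then B^5 = P·diag(−1, 32)·P⁻¹ = [[1, −32], [−1, 64]] · [[−2, −1], [1, 1]] = [[−34, −33], [66, 65]].

[[−34, −33], [66, 65]]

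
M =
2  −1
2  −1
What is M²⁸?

[[2, −1], [2, −1]]

M² = M (a projection; rank 1, trace 1), so M²⁸ = M.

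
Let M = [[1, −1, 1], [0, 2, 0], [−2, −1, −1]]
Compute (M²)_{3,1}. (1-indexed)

0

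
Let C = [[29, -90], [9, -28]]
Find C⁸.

[[2551, -7650], [765, -2294]]

tr C = 1 and det C = -2, so the characteristic polynomial is λ² − (1)λ + (-2) with roots 2 and -1.
Eigenvectors give P = [[-10, -3], [-3, -1]] with P⁻¹ = [[-1, 3], [3, -10]], and C = P·diag(2, -1)·P⁻¹.
Then C⁸ = P·diag(256, 1)·P⁻¹ = [[-2560, -3], [-768, -1]] · [[-1, 3], [3, -10]] = [[2551, -7650], [765, -2294]].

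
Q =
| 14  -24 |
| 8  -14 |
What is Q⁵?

[[224, -384], [128, -224]]

tr Q = 0 and det Q = -4, so the characteristic polynomial is λ² − (0)λ + (-4) with roots 2 and -2.
Eigenvectors give P = [[2, -3], [1, -2]] with P⁻¹ = [[2, -3], [1, -2]], and Q = P·diag(2, -2)·P⁻¹.
Then Q⁵ = P·diag(32, -32)·P⁻¹ = [[64, 96], [32, 64]] · [[2, -3], [1, -2]] = [[224, -384], [128, -224]].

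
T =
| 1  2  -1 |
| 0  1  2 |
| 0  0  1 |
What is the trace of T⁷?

T = I + N where N = [[0, 2, -1], [0, 0, 2], [0, 0, 0]] is strictly upper-triangular, so N³ = 0.
(I + N)⁷ = I + 7·N + 21·N² = [[1, 14, 77], [0, 1, 14], [0, 0, 1]].

3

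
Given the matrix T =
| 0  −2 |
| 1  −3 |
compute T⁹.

tr T = −3 and det T = 2, so the characteristic polynomial is λ² − (−3)λ + (2) with roots −2 and −1.
Eigenvectors give P = [[−1, −2], [−1, −1]] with P⁻¹ = [[1, −2], [−1, 1]], and T = P·diag(−2, −1)·P⁻¹.
Then T⁹ = P·diag(−512, −1)·P⁻¹ = [[512, 2], [512, 1]] · [[1, −2], [−1, 1]] = [[510, −1022], [511, −1023]].

[[510, −1022], [511, −1023]]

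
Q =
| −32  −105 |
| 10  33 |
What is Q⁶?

[[−3926, −13965], [1330, 4719]]

tr Q = 1 and det Q = −6, so the characteristic polynomial is λ² − (1)λ + (−6) with roots −2 and 3.
Eigenvectors give P = [[7, −3], [−2, 1]] with P⁻¹ = [[1, 3], [2, 7]], and Q = P·diag(−2, 3)·P⁻¹.
Then Q⁶ = P·diag(64, 729)·P⁻¹ = [[448, −2187], [−128, 729]] · [[1, 3], [2, 7]] = [[−3926, −13965], [1330, 4719]].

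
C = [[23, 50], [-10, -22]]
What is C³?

tr C = 1 and det C = -6, so the characteristic polynomial is λ² − (1)λ + (-6) with roots -2 and 3.
Eigenvectors give P = [[-2, 5], [1, -2]] with P⁻¹ = [[2, 5], [1, 2]], and C = P·diag(-2, 3)·P⁻¹.
Then C³ = P·diag(-8, 27)·P⁻¹ = [[16, 135], [-8, -54]] · [[2, 5], [1, 2]] = [[167, 350], [-70, -148]].

[[167, 350], [-70, -148]]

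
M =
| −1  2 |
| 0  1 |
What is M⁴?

M² = I (check: tr M = 0 and det M = −1), so M⁴ = I since 4 is even.

[[1, 0], [0, 1]]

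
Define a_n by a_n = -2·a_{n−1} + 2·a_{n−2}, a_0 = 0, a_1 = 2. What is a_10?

With companion matrix M = [[-2, 2], [1, 0]], [a_n, a_{n−1}]ᵀ = M·[a_{n−1}, a_{n−2}]ᵀ, so [a_10, a_9]ᵀ = M^9·[a_1, a_0]ᵀ.
M^9 = [[-6688, 4896], [2448, -1792]], giving [a_10, a_9]ᵀ = [[-13376], [4896]].

-13376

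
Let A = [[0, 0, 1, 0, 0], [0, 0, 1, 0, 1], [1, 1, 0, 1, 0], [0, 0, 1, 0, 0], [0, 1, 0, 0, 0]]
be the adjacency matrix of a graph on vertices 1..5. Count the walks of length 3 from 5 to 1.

1

The number of length-3 walks from vertex 5 to vertex 1 is entry (5,1) of A^3, where A is the adjacency matrix.
A^2 = [[1, 1, 0, 1, 0], [1, 2, 0, 1, 0], [0, 0, 3, 0, 1], [1, 1, 0, 1, 0], [0, 0, 1, 0, 1]]
A^3 = [[0, 0, 3, 0, 1], [0, 0, 4, 0, 2], [3, 4, 0, 3, 0], [0, 0, 3, 0, 1], [1, 2, 0, 1, 0]]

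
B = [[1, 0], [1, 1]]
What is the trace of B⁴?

2

B = I + N where N = [[0, 0], [1, 0]] is strictly lower-triangular, so N² = 0.
(I + N)⁴ = I + 4·N = [[1, 0], [4, 1]].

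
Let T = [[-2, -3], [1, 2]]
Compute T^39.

T² = I (check: tr T = 0 and det T = -1), so T^39 = T since 39 is odd.

[[-2, -3], [1, 2]]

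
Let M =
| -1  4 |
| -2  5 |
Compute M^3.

tr M = 4 and det M = 3, so the characteristic polynomial is λ² − (4)λ + (3) with roots 3 and 1.
Eigenvectors give P = [[1, 2], [1, 1]] with P⁻¹ = [[-1, 2], [1, -1]], and M = P·diag(3, 1)·P⁻¹.
Then M^3 = P·diag(27, 1)·P⁻¹ = [[27, 2], [27, 1]] · [[-1, 2], [1, -1]] = [[-25, 52], [-26, 53]].

[[-25, 52], [-26, 53]]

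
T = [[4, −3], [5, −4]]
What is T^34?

[[1, 0], [0, 1]]

T² = I (check: tr T = 0 and det T = −1), so T^34 = I since 34 is even.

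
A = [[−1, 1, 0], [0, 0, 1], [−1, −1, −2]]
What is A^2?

[[1, −1, 1], [−1, −1, −2], [3, 1, 3]]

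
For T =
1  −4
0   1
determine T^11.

T = I + N where N = [[0, −4], [0, 0]] is strictly upper-triangular, so N^2 = 0.
(I + N)^11 = I + 11·N = [[1, −44], [0, 1]].

[[1, −44], [0, 1]]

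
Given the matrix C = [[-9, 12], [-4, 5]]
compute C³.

[[-105, 156], [-52, 77]]

tr C = -4 and det C = 3, so the characteristic polynomial is λ² − (-4)λ + (3) with roots -1 and -3.
Eigenvectors give P = [[-3, 2], [-2, 1]] with P⁻¹ = [[1, -2], [2, -3]], and C = P·diag(-1, -3)·P⁻¹.
Then C³ = P·diag(-1, -27)·P⁻¹ = [[3, -54], [2, -27]] · [[1, -2], [2, -3]] = [[-105, 156], [-52, 77]].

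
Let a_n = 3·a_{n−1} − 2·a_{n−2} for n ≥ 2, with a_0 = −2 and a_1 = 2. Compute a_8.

With companion matrix B = [[3, −2], [1, 0]], [a_n, a_{n−1}]ᵀ = B·[a_{n−1}, a_{n−2}]ᵀ, so [a_8, a_7]ᵀ = B^7·[a_1, a_0]ᵀ.
B^7 = [[255, −254], [127, −126]], giving [a_8, a_7]ᵀ = [[1018], [506]].

1018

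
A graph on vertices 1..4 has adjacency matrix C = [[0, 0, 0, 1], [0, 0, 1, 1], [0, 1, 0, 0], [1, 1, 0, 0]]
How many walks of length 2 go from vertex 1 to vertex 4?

0

The number of length-2 walks from vertex 1 to vertex 4 is entry (1,4) of C², where C is the adjacency matrix.
C² = [[1, 1, 0, 0], [1, 2, 0, 0], [0, 0, 1, 1], [0, 0, 1, 2]]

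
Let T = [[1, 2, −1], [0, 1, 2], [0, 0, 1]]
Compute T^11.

[[1, 22, 209], [0, 1, 22], [0, 0, 1]]

T = I + N where N = [[0, 2, −1], [0, 0, 2], [0, 0, 0]] is strictly upper-triangular, so N^3 = 0.
(I + N)^11 = I + 11·N + 55·N^2 = [[1, 22, 209], [0, 1, 22], [0, 0, 1]].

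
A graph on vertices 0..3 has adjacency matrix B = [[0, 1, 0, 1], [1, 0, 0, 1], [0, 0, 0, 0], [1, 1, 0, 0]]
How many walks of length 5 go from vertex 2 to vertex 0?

0

The number of length-5 walks from vertex 2 to vertex 0 is entry (2,0) of B^5, where B is the adjacency matrix.
B^2 = [[2, 1, 0, 1], [1, 2, 0, 1], [0, 0, 0, 0], [1, 1, 0, 2]]
B^3 = [[2, 3, 0, 3], [3, 2, 0, 3], [0, 0, 0, 0], [3, 3, 0, 2]]
B^4 = [[6, 5, 0, 5], [5, 6, 0, 5], [0, 0, 0, 0], [5, 5, 0, 6]]
B^5 = [[10, 11, 0, 11], [11, 10, 0, 11], [0, 0, 0, 0], [11, 11, 0, 10]]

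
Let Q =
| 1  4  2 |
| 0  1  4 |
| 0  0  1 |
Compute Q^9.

[[1, 36, 594], [0, 1, 36], [0, 0, 1]]

Q = I + N where N = [[0, 4, 2], [0, 0, 4], [0, 0, 0]] is strictly upper-triangular, so N^3 = 0.
(I + N)^9 = I + 9·N + 36·N^2 = [[1, 36, 594], [0, 1, 36], [0, 0, 1]].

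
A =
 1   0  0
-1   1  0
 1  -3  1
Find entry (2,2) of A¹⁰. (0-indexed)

1

A = I + N where N = [[0, 0, 0], [-1, 0, 0], [1, -3, 0]] is strictly lower-triangular, so N³ = 0.
(I + N)¹⁰ = I + 10·N + 45·N² = [[1, 0, 0], [-10, 1, 0], [145, -30, 1]].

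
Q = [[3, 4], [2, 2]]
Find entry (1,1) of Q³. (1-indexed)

91

Q² = [[17, 20], [10, 12]]
Q³ = [[91, 108], [54, 64]]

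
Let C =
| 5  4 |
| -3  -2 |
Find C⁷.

tr C = 3 and det C = 2, so the characteristic polynomial is λ² − (3)λ + (2) with roots 2 and 1.
Eigenvectors give P = [[4, -1], [-3, 1]] with P⁻¹ = [[1, 1], [3, 4]], and C = P·diag(2, 1)·P⁻¹.
Then C⁷ = P·diag(128, 1)·P⁻¹ = [[512, -1], [-384, 1]] · [[1, 1], [3, 4]] = [[509, 508], [-381, -380]].

[[509, 508], [-381, -380]]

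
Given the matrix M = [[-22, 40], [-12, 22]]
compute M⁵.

tr M = 0 and det M = -4, so the characteristic polynomial is λ² − (0)λ + (-4) with roots 2 and -2.
Eigenvectors give P = [[-5, 2], [-3, 1]] with P⁻¹ = [[1, -2], [3, -5]], and M = P·diag(2, -2)·P⁻¹.
Then M⁵ = P·diag(32, -32)·P⁻¹ = [[-160, -64], [-96, -32]] · [[1, -2], [3, -5]] = [[-352, 640], [-192, 352]].

[[-352, 640], [-192, 352]]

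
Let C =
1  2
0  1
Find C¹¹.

[[1, 22], [0, 1]]

C = I + N where N = [[0, 2], [0, 0]] is strictly upper-triangular, so N² = 0.
(I + N)¹¹ = I + 11·N = [[1, 22], [0, 1]].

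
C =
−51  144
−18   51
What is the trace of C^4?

tr C = 0 and det C = −9, so the characteristic polynomial is λ² − (0)λ + (−9) with roots −3 and 3.
Eigenvectors give P = [[3, −8], [1, −3]] with P⁻¹ = [[3, −8], [1, −3]], and C = P·diag(−3, 3)·P⁻¹.
Then C^4 = P·diag(81, 81)·P⁻¹ = [[243, −648], [81, −243]] · [[3, −8], [1, −3]] = [[81, 0], [0, 81]].

162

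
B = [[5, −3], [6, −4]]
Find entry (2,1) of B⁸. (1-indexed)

tr B = 1 and det B = −2, so the characteristic polynomial is λ² − (1)λ + (−2) with roots −1 and 2.
Eigenvectors give P = [[−1, 1], [−2, 1]] with P⁻¹ = [[1, −1], [2, −1]], and B = P·diag(−1, 2)·P⁻¹.
Then B⁸ = P·diag(1, 256)·P⁻¹ = [[−1, 256], [−2, 256]] · [[1, −1], [2, −1]] = [[511, −255], [510, −254]].

510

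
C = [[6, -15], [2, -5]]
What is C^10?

[[6, -15], [2, -5]]

C² = C (a projection; rank 1, trace 1), so C^10 = C.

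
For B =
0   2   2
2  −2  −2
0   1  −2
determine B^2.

[[4, −2, −8], [−4, 6, 12], [2, −4, 2]]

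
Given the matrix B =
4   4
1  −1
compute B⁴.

[[436, 300], [75, 61]]

B² = [[20, 12], [3, 5]]
B³ = [[92, 68], [17, 7]]
B⁴ = [[436, 300], [75, 61]]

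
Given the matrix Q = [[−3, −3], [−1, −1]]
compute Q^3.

Q^2 = [[12, 12], [4, 4]]
Q^3 = [[−48, −48], [−16, −16]]

[[−48, −48], [−16, −16]]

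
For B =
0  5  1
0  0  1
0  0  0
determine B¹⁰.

[[0, 0, 0], [0, 0, 0], [0, 0, 0]]

B is strictly triangular, hence nilpotent: B³ = 0, so B¹⁰ = 0.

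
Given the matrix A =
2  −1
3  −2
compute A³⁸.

[[1, 0], [0, 1]]

A² = I (check: tr A = 0 and det A = −1), so A³⁸ = I since 38 is even.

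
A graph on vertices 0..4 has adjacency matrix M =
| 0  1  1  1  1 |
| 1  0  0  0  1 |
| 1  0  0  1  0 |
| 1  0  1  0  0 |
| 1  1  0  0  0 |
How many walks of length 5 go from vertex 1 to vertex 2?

The number of length-5 walks from vertex 1 to vertex 2 is entry (1,2) of M⁵, where M is the adjacency matrix.
M² = [[4, 1, 1, 1, 1], [1, 2, 1, 1, 1], [1, 1, 2, 1, 1], [1, 1, 1, 2, 1], [1, 1, 1, 1, 2]]
M³ = [[4, 5, 5, 5, 5], [5, 2, 2, 2, 3], [5, 2, 2, 3, 2], [5, 2, 3, 2, 2], [5, 3, 2, 2, 2]]
M⁴ = [[20, 9, 9, 9, 9], [9, 8, 7, 7, 7], [9, 7, 8, 7, 7], [9, 7, 7, 8, 7], [9, 7, 7, 7, 8]]
M⁵ = [[36, 29, 29, 29, 29], [29, 16, 16, 16, 17], [29, 16, 16, 17, 16], [29, 16, 17, 16, 16], [29, 17, 16, 16, 16]]

16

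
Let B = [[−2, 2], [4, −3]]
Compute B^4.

[[344, −290], [−580, 489]]

B^2 = [[12, −10], [−20, 17]]
B^3 = [[−64, 54], [108, −91]]
B^4 = [[344, −290], [−580, 489]]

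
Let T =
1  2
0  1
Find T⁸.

[[1, 16], [0, 1]]

T = I + N where N = [[0, 2], [0, 0]] is strictly upper-triangular, so N² = 0.
(I + N)⁸ = I + 8·N = [[1, 16], [0, 1]].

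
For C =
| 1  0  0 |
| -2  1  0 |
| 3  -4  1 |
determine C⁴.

C = I + N where N = [[0, 0, 0], [-2, 0, 0], [3, -4, 0]] is strictly lower-triangular, so N³ = 0.
(I + N)⁴ = I + 4·N + 6·N² = [[1, 0, 0], [-8, 1, 0], [60, -16, 1]].

[[1, 0, 0], [-8, 1, 0], [60, -16, 1]]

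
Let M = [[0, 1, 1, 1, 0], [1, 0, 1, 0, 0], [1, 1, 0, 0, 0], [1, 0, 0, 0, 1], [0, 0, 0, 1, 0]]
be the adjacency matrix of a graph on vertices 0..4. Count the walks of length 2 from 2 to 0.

1

The number of length-2 walks from vertex 2 to vertex 0 is entry (2,0) of M², where M is the adjacency matrix.
M² = [[3, 1, 1, 0, 1], [1, 2, 1, 1, 0], [1, 1, 2, 1, 0], [0, 1, 1, 2, 0], [1, 0, 0, 0, 1]]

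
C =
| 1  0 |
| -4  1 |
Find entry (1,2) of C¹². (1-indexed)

C = I + N where N = [[0, 0], [-4, 0]] is strictly lower-triangular, so N² = 0.
(I + N)¹² = I + 12·N = [[1, 0], [-48, 1]].

0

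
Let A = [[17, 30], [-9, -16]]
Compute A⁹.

[[3077, 5130], [-1539, -2566]]

tr A = 1 and det A = -2, so the characteristic polynomial is λ² − (1)λ + (-2) with roots -1 and 2.
Eigenvectors give P = [[-5, -2], [3, 1]] with P⁻¹ = [[1, 2], [-3, -5]], and A = P·diag(-1, 2)·P⁻¹.
Then A⁹ = P·diag(-1, 512)·P⁻¹ = [[5, -1024], [-3, 512]] · [[1, 2], [-3, -5]] = [[3077, 5130], [-1539, -2566]].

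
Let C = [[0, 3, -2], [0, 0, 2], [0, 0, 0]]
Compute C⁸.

[[0, 0, 0], [0, 0, 0], [0, 0, 0]]

C is strictly triangular, hence nilpotent: C³ = 0, so C⁸ = 0.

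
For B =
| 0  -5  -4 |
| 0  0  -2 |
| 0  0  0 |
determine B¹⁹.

B is strictly triangular, hence nilpotent: B³ = 0, so B¹⁹ = 0.

[[0, 0, 0], [0, 0, 0], [0, 0, 0]]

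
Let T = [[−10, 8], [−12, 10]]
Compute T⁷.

[[−640, 512], [−768, 640]]

tr T = 0 and det T = −4, so the characteristic polynomial is λ² − (0)λ + (−4) with roots 2 and −2.
Eigenvectors give P = [[−2, 1], [−3, 1]] with P⁻¹ = [[1, −1], [3, −2]], and T = P·diag(2, −2)·P⁻¹.
Then T⁷ = P·diag(128, −128)·P⁻¹ = [[−256, −128], [−384, −128]] · [[1, −1], [3, −2]] = [[−640, 512], [−768, 640]].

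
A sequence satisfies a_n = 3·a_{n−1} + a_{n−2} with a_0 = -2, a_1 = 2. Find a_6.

502

With companion matrix M = [[3, 1], [1, 0]], [a_n, a_{n−1}]ᵀ = M·[a_{n−1}, a_{n−2}]ᵀ, so [a_6, a_5]ᵀ = M^5·[a_1, a_0]ᵀ.
M^5 = [[360, 109], [109, 33]], giving [a_6, a_5]ᵀ = [[502], [152]].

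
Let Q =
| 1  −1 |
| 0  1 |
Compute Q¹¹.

Q = I + N where N = [[0, −1], [0, 0]] is strictly upper-triangular, so N² = 0.
(I + N)¹¹ = I + 11·N = [[1, −11], [0, 1]].

[[1, −11], [0, 1]]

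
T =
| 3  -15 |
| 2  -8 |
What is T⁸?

[[-31269, 94575], [-12610, 38086]]

tr T = -5 and det T = 6, so the characteristic polynomial is λ² − (-5)λ + (6) with roots -3 and -2.
Eigenvectors give P = [[-5, 3], [-2, 1]] with P⁻¹ = [[1, -3], [2, -5]], and T = P·diag(-3, -2)·P⁻¹.
Then T⁸ = P·diag(6561, 256)·P⁻¹ = [[-32805, 768], [-13122, 256]] · [[1, -3], [2, -5]] = [[-31269, 94575], [-12610, 38086]].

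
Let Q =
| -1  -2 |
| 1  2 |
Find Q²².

Q² = Q (a projection; rank 1, trace 1), so Q²² = Q.

[[-1, -2], [1, 2]]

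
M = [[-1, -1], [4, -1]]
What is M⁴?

M² = [[-3, 2], [-8, -3]]
M³ = [[11, 1], [-4, 11]]
M⁴ = [[-7, -12], [48, -7]]

[[-7, -12], [48, -7]]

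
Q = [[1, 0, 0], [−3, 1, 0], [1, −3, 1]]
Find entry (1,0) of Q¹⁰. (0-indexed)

−30

Q = I + N where N = [[0, 0, 0], [−3, 0, 0], [1, −3, 0]] is strictly lower-triangular, so N³ = 0.
(I + N)¹⁰ = I + 10·N + 45·N² = [[1, 0, 0], [−30, 1, 0], [415, −30, 1]].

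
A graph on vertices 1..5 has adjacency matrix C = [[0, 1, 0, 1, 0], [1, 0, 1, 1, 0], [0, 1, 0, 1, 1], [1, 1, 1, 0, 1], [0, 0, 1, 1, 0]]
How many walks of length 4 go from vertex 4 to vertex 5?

13

The number of length-4 walks from vertex 4 to vertex 5 is entry (4,5) of C^4, where C is the adjacency matrix.
C^2 = [[2, 1, 2, 1, 1], [1, 3, 1, 2, 2], [2, 1, 3, 2, 1], [1, 2, 2, 4, 1], [1, 2, 1, 1, 2]]
C^3 = [[2, 5, 3, 6, 3], [5, 4, 7, 7, 3], [3, 7, 4, 7, 5], [6, 7, 7, 6, 6], [3, 3, 5, 6, 2]]
C^4 = [[11, 11, 14, 13, 9], [11, 19, 14, 19, 14], [14, 14, 19, 19, 11], [13, 19, 19, 26, 13], [9, 14, 11, 13, 11]]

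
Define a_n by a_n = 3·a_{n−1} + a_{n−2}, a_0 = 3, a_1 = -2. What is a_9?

-14159

With companion matrix A = [[3, 1], [1, 0]], [a_n, a_{n−1}]ᵀ = A·[a_{n−1}, a_{n−2}]ᵀ, so [a_9, a_8]ᵀ = A⁸·[a_1, a_0]ᵀ.
A⁸ = [[12970, 3927], [3927, 1189]], giving [a_9, a_8]ᵀ = [[-14159], [-4287]].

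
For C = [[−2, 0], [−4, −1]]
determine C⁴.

C² = [[4, 0], [12, 1]]
C³ = [[−8, 0], [−28, −1]]
C⁴ = [[16, 0], [60, 1]]

[[16, 0], [60, 1]]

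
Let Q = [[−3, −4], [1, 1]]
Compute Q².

[[5, 8], [−2, −3]]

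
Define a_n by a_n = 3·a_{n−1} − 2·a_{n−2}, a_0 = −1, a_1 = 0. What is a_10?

1022

With companion matrix M = [[3, −2], [1, 0]], [a_n, a_{n−1}]ᵀ = M·[a_{n−1}, a_{n−2}]ᵀ, so [a_10, a_9]ᵀ = M^9·[a_1, a_0]ᵀ.
M^9 = [[1023, −1022], [511, −510]], giving [a_10, a_9]ᵀ = [[1022], [510]].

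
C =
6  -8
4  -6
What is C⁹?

[[1536, -2048], [1024, -1536]]

tr C = 0 and det C = -4, so the characteristic polynomial is λ² − (0)λ + (-4) with roots -2 and 2.
Eigenvectors give P = [[1, 2], [1, 1]] with P⁻¹ = [[-1, 2], [1, -1]], and C = P·diag(-2, 2)·P⁻¹.
Then C⁹ = P·diag(-512, 512)·P⁻¹ = [[-512, 1024], [-512, 512]] · [[-1, 2], [1, -1]] = [[1536, -2048], [1024, -1536]].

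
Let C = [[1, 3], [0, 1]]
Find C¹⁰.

C = I + N where N = [[0, 3], [0, 0]] is strictly upper-triangular, so N² = 0.
(I + N)¹⁰ = I + 10·N = [[1, 30], [0, 1]].

[[1, 30], [0, 1]]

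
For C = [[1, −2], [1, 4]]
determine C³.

[[−11, −38], [19, 46]]

tr C = 5 and det C = 6, so the characteristic polynomial is λ² − (5)λ + (6) with roots 2 and 3.
Eigenvectors give P = [[−2, 1], [1, −1]] with P⁻¹ = [[−1, −1], [−1, −2]], and C = P·diag(2, 3)·P⁻¹.
Then C³ = P·diag(8, 27)·P⁻¹ = [[−16, 27], [8, −27]] · [[−1, −1], [−1, −2]] = [[−11, −38], [19, 46]].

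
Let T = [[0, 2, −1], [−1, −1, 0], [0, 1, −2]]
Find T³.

T² = [[−2, −3, 2], [1, −1, 1], [−1, −3, 4]]
T³ = [[3, 1, −2], [1, 4, −3], [3, 5, −7]]

[[3, 1, −2], [1, 4, −3], [3, 5, −7]]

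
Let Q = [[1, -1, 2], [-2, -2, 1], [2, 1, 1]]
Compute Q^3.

Q^2 = [[7, 3, 3], [4, 7, -5], [2, -3, 6]]
Q^3 = [[7, -10, 20], [-20, -23, 10], [20, 10, 7]]

[[7, -10, 20], [-20, -23, 10], [20, 10, 7]]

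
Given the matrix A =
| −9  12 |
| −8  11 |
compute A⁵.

tr A = 2 and det A = −3, so the characteristic polynomial is λ² − (2)λ + (−3) with roots 3 and −1.
Eigenvectors give P = [[1, 3], [1, 2]] with P⁻¹ = [[−2, 3], [1, −1]], and A = P·diag(3, −1)·P⁻¹.
Then A⁵ = P·diag(243, −1)·P⁻¹ = [[243, −3], [243, −2]] · [[−2, 3], [1, −1]] = [[−489, 732], [−488, 731]].

[[−489, 732], [−488, 731]]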